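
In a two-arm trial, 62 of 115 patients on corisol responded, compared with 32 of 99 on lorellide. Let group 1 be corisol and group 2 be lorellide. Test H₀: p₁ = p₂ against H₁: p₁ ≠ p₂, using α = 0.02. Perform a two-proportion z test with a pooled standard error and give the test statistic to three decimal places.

z = 3.173

p̂₁ = 62/115 ≈ 0.53913, p̂₂ = 32/99 ≈ 0.32323.
Pooled p̂ = (62+32)/(115+99) = 94/214 = 0.43925.
SE = √(0.24631 × 0.0187967) = 0.06804.
z = (0.53913 − 0.32323)/0.06804 = 0.21590/0.06804 = 3.173.
Two-sided p-value ≈ 2·Φ(−3.173) = 0.0015. With α = 0.02, reject H₀.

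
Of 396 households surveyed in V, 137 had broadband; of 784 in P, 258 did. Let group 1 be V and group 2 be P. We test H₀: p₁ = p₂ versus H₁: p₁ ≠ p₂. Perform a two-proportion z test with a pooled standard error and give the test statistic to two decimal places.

p̂₁ = 137/396 = 0.3460, p̂₂ = 258/784 = 0.3291.
Pooled p̂ = (137+258)/(396+784) = 395/1180 = 0.3347.
SE = √(p̂(1−p̂)(1/n₁+1/n₂)) = √(0.3347·0.6653·0.00380076) = √(0.000846396) = 0.0291.
z = (0.3460 − 0.3291)/0.0291 = 0.0169/0.0291 = 0.58.
p-value = 2·P(Z > 0.580) ≈ 0.5618.

z = 0.58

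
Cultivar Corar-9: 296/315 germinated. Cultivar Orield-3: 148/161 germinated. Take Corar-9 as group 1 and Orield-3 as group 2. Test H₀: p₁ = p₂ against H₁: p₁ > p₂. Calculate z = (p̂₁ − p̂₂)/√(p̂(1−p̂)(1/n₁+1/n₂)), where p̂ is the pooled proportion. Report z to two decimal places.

z = 0.84

p̂₁ = 296/315 ≈ 0.9397, p̂₂ = 148/161 ≈ 0.9193.
Pooled p̂ = (296+148)/(315+161) = 444/476 = 0.9328.
SE = √(p̂(1−p̂)(1/n₁+1/n₂)) = √(0.9328·0.0672·0.00938578) = √(0.000588558) = 0.0243.
z = (0.9397 − 0.9193)/0.0243 = 0.0204/0.0243 = 0.84.
p-value = P(Z > 0.842) ≈ 0.1999.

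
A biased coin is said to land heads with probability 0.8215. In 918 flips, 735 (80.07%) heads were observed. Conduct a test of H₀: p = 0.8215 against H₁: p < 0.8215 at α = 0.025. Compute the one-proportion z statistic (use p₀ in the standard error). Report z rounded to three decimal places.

z = -1.649

p̂ = 735/918 = 0.800654.
Under H₀, SE = √(0.8215·0.1785/918) = √(0.000159736) = 0.012639.
z = (0.800654 − 0.8215)/0.012639 = -0.020846/0.012639 = -1.649.
p-value = P(Z < -1.649) ≈ 0.0495. With α = 0.025, fail to reject H₀.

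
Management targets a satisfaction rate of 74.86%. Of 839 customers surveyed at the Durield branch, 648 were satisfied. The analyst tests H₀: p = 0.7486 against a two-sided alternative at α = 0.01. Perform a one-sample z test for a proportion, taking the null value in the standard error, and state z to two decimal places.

z = 1.59

p̂ = 648/839 = 0.77235.
Under H₀, SE = √(0.7486·0.2514/839) = √(0.000224312) = 0.01498.
z = (0.77235 − 0.7486)/0.01498 = 0.02375/0.01498 = 1.59.
p-value = 2·P(Z > 1.586) ≈ 0.1128. With α = 0.01, fail to reject H₀.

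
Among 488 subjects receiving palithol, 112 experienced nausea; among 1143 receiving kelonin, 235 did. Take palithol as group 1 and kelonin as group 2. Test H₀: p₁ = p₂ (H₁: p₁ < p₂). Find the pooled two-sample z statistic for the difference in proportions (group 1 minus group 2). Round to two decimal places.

z = 1.08

p̂₁ = 112/488 ≈ 0.2295, p̂₂ = 235/1143 ≈ 0.2056.
Pooled p̂ = (112+235)/(488+1143) = 347/1631 = 0.2128.
SE = √(p̂(1−p̂)(1/n₁+1/n₂)) = √(0.2128·0.7872·0.00292407) = √(0.00048975) = 0.0221.
z = (0.2295 − 0.2056)/0.0221 = 0.0239/0.0221 = 1.08.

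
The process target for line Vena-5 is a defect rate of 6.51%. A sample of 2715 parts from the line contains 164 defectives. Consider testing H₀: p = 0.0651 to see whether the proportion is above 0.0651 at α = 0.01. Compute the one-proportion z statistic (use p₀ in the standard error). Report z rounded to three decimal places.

z = -0.992

p̂ = 164/2715 ≈ 0.06041.
Under H₀, SE = √(0.0651·0.9349/2715) = √(2.24169e-05) = 0.00473.
z = (0.06041 − 0.0651)/0.00473 = -0.00469/0.00473 = -0.992.
p-value = P(Z > -0.992) ≈ 0.8393, so at α = 0.01 we fail to reject H₀.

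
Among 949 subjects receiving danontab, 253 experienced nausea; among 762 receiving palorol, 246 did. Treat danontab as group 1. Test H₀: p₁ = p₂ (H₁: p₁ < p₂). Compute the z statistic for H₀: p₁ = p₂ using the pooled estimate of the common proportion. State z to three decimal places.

z = -2.544

p̂₁ = 253/949 ≈ 0.266596, p̂₂ = 246/762 ≈ 0.322835.
Pooled p̂ = (253+246)/(949+762) = 499/1711 = 0.291642.
SE = √(p̂(1−p̂)(1/n₁+1/n₂)) = √(0.291642·0.708358·0.00236608) = √(0.000488801) = 0.022109.
z = (0.266596 − 0.322835)/0.022109 = -0.056239/0.022109 = -2.544.
p-value = P(Z < -2.544) ≈ 0.0055.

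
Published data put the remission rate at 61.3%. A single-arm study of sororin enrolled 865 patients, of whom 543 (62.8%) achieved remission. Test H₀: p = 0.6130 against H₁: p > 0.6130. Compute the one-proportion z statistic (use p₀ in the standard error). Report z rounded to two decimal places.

p̂ = 543/865 = 0.6277.
Under H₀, SE = √(0.613·0.387/865) = √(0.000274255) = 0.0166.
z = (0.6277 − 0.613)/0.0166 = 0.0147/0.0166 = 0.89.

z = 0.89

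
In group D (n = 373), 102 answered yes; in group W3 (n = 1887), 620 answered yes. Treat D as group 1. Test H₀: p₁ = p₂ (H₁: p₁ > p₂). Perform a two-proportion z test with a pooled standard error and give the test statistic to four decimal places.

z = -2.0857

p̂₁ = 102/373 = 0.273458, p̂₂ = 620/1887 = 0.328564.
Pooled p̂ = (102+620)/(373+1887) = 722/2260 = 0.319469.
SE = √(0.217409 × 0.00321091) = 0.026421.
z = (0.273458 − 0.328564)/0.026421 = -0.055106/0.026421 = -2.0857.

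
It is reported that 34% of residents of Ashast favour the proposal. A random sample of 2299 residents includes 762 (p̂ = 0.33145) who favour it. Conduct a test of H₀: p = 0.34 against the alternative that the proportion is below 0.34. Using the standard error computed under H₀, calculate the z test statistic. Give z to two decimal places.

p̂ = 762/2299 ≈ 0.3314.
SE = √(p₀(1−p₀)/n) = √(0.2244/2299) = 0.0099.
z = (0.3314 − 0.34)/0.0099 = -0.0086/0.0099 = -0.87.
p-value = P(Z < -0.866) ≈ 0.1934.

z = -0.87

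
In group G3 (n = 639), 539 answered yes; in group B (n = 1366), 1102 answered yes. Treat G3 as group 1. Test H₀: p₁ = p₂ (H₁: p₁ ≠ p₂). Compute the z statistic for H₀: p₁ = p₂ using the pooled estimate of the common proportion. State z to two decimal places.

p̂₁ = 539/639 = 0.8435, p̂₂ = 1102/1366 = 0.8067.
Pooled p̂ = (539+1102)/(639+1366) = 1641/2005 = 0.8185.
SE = √(0.148587 × 0.00229701) = 0.0185.
z = (0.8435 − 0.8067)/0.0185 = 0.0368/0.0185 = 1.99.
Two-sided p-value ≈ 2·Φ(−1.990) = 0.0466.

z = 1.99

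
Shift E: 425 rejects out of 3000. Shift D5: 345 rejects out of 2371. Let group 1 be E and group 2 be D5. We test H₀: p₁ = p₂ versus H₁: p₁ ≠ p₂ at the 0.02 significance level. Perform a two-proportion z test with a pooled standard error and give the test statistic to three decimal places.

p̂₁ = 425/3000 = 0.14167, p̂₂ = 345/2371 = 0.14551.
Pooled p̂ = (425+345)/(3000+2371) = 770/5371 = 0.14336.
SE = √(0.12281 × 0.000755096) = 0.00963.
z = (0.14167 − 0.14551)/0.00963 = -0.00384/0.00963 = -0.399.
Two-sided p-value ≈ 2·Φ(−0.399) = 0.6899, so at α = 0.02 we fail to reject H₀.

z = -0.399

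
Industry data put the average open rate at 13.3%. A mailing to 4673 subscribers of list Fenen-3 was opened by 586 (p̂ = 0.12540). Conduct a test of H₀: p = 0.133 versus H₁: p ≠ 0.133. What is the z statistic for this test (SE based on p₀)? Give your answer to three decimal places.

z = -1.530

p̂ = 586/4673 = 0.125401.
SE = √(p₀(1−p₀)/n) = √(0.11531/4673) = 0.004967.
z = (0.125401 − 0.133)/0.004967 = -0.007599/0.004967 = -1.530.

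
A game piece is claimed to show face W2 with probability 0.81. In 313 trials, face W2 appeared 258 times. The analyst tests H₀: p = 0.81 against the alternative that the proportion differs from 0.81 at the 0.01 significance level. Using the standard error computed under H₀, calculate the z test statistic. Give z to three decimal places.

p̂ = 258/313 = 0.82428.
Standard error under H₀: √(0.81×0.19/313) = 0.02217.
z = (0.82428 − 0.81)/0.02217 = 0.01428/0.02217 = 0.644.
p-value = 2·P(Z > 0.644) ≈ 0.5195. With α = 0.01, fail to reject H₀.

z = 0.644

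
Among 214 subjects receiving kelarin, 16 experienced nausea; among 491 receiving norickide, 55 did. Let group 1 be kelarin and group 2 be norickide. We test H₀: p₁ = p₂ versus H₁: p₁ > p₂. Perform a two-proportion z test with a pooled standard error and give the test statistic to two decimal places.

p̂₁ = 16/214 = 0.0748, p̂₂ = 55/491 = 0.1120.
Pooled p̂ = (16+55)/(214+491) = 71/705 = 0.1007.
SE = √(p̂(1−p̂)(1/n₁+1/n₂)) = √(0.1007·0.8993·0.00670956) = √(0.000607664) = 0.0247.
z = (0.0748 − 0.1120)/0.0247 = -0.0372/0.0247 = -1.51.
p-value = P(Z > -1.511) ≈ 0.9346.

z = -1.51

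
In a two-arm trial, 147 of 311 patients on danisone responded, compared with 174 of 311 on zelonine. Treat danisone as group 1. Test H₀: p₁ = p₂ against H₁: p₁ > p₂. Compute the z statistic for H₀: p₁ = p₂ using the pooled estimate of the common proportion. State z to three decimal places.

z = -2.166

p̂₁ = 147/311 = 0.47267, p̂₂ = 174/311 = 0.55949.
Pooled p̂ = (147+174)/(311+311) = 321/622 = 0.51608.
SE = √(p̂(1−p̂)(1/n₁+1/n₂)) = √(0.51608·0.48392·0.00643087) = √(0.00160605) = 0.04008.
z = (0.47267 − 0.55949)/0.04008 = -0.08682/0.04008 = -2.166.
p-value = P(Z > -2.166) ≈ 0.9849.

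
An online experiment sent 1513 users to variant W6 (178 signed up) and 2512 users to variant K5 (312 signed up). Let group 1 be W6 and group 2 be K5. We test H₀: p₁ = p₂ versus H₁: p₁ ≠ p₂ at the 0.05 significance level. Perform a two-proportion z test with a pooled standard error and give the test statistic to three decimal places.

z = -0.616

p̂₁ = 178/1513 ≈ 0.11765, p̂₂ = 312/2512 ≈ 0.12420.
Pooled p̂ = (178+312)/(1513+2512) = 490/4025 = 0.12174.
SE = √(0.106919 × 0.00105903) = 0.01064.
z = (0.11765 − 0.12420)/0.01064 = -0.00655/0.01064 = -0.616.
p-value = 2·P(Z > 0.616) ≈ 0.5378. With α = 0.05, fail to reject H₀.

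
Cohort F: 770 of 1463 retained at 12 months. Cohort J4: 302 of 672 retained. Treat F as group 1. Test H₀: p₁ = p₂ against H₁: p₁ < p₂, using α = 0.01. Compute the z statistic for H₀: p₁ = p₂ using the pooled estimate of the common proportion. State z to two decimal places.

p̂₁ = 770/1463 = 0.5263, p̂₂ = 302/672 = 0.4494.
Pooled p̂ = (770+302)/(1463+672) = 1072/2135 = 0.5021.
SE = √(p̂(1−p̂)(1/n₁+1/n₂)) = √(0.5021·0.4979·0.00217162) = √(0.000542896) = 0.0233.
z = (0.5263 − 0.4494)/0.0233 = 0.0769/0.0233 = 3.30.
p-value = P(Z < 3.301) ≈ 0.9995; since p > α = 0.01, fail to reject H₀.

z = 3.30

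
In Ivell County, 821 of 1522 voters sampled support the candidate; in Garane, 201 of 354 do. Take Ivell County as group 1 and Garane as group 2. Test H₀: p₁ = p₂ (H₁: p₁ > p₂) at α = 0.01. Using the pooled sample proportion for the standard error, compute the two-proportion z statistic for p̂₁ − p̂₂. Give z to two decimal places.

z = -0.97

p̂₁ = 821/1522 ≈ 0.5394, p̂₂ = 201/354 ≈ 0.5678.
Pooled p̂ = (821+201)/(1522+354) = 1022/1876 = 0.5448.
SE = √(0.247995 × 0.00348189) = 0.0294.
z = (0.5394 − 0.5678)/0.0294 = -0.0284/0.0294 = -0.97.
p-value = P(Z > -0.966) ≈ 0.8329; since p > α = 0.01, fail to reject H₀.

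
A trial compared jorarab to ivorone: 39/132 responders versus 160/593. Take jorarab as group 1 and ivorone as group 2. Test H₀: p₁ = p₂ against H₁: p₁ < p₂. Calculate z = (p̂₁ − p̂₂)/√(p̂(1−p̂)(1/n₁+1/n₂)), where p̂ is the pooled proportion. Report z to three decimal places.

z = 0.597

p̂₁ = 39/132 ≈ 0.29545, p̂₂ = 160/593 ≈ 0.26981.
Pooled p̂ = (39+160)/(132+593) = 199/725 = 0.27448.
SE = √(0.199142 × 0.0092621) = 0.04295.
z = (0.29545 − 0.26981)/0.04295 = 0.02564/0.04295 = 0.597.
p-value = P(Z < 0.597) ≈ 0.7248.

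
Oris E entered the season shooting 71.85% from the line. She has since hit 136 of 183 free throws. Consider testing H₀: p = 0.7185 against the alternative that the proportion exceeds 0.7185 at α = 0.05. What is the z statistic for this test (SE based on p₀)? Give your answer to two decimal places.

z = 0.74

p̂ = 136/183 ≈ 0.7432.
SE = √(p₀(1−p₀)/n) = √(0.20226/183) = 0.0332.
z = (0.7432 − 0.7185)/0.0332 = 0.0247/0.0332 = 0.74.
p-value = P(Z > 0.742) ≈ 0.2290, so at α = 0.05 we fail to reject H₀.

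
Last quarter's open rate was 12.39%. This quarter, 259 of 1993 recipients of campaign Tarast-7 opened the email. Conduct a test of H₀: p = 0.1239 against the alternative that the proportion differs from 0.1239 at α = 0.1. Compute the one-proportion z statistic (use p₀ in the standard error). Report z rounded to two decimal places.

p̂ = 259/1993 ≈ 0.1300.
SE = √(p₀(1−p₀)/n) = √(0.10855/1993) = 0.0074.
z = (0.1300 − 0.1239)/0.0074 = 0.0061/0.0074 = 0.82.
Two-sided p-value ≈ 2·Φ(−0.820) = 0.4120, so at α = 0.1 we fail to reject H₀.

z = 0.82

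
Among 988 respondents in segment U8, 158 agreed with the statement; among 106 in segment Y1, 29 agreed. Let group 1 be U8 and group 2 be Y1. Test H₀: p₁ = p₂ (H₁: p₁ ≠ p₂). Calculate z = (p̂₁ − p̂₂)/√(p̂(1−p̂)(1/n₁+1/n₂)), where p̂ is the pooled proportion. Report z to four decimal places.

z = -2.9542

p̂₁ = 158/988 = 0.159919, p̂₂ = 29/106 = 0.273585.
Pooled p̂ = (158+29)/(988+106) = 187/1094 = 0.170932.
SE = √(0.141714 × 0.0104461) = 0.038476.
z = (0.159919 − 0.273585)/0.038476 = -0.113666/0.038476 = -2.9542.
p-value = 2·P(Z > 2.954) ≈ 0.0031.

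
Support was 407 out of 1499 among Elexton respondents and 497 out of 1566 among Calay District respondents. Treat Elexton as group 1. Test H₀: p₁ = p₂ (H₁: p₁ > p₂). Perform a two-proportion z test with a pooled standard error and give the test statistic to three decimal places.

p̂₁ = 407/1499 ≈ 0.27151, p̂₂ = 497/1566 ≈ 0.31737.
Pooled p̂ = (407+497)/(1499+1566) = 904/3065 = 0.29494.
SE = √(0.207952 × 0.00130568) = 0.01648.
z = (0.27151 − 0.31737)/0.01648 = -0.04586/0.01648 = -2.783.
p-value = P(Z > -2.783) ≈ 0.9973.

z = -2.783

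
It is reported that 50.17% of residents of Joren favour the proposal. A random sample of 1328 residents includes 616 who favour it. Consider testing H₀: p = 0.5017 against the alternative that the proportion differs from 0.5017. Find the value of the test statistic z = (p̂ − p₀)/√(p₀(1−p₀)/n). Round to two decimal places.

z = -2.76

p̂ = 616/1328 ≈ 0.4639.
Standard error under H₀: √(0.5017×0.4983/1328) = 0.0137.
z = (0.4639 − 0.5017)/0.0137 = -0.0378/0.0137 = -2.76.
Two-sided p-value ≈ 2·Φ(−2.758) = 0.0058.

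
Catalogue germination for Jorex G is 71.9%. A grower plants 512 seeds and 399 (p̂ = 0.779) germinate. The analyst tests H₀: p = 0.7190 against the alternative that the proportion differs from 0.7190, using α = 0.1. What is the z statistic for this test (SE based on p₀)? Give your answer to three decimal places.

p̂ = 399/512 = 0.779297.
Standard error under H₀: √(0.719×0.281/512) = 0.019865.
z = (0.779297 − 0.719)/0.019865 = 0.060297/0.019865 = 3.035.
Two-sided p-value ≈ 2·Φ(−3.035) = 0.0024, so at α = 0.1 we reject H₀.

z = 3.035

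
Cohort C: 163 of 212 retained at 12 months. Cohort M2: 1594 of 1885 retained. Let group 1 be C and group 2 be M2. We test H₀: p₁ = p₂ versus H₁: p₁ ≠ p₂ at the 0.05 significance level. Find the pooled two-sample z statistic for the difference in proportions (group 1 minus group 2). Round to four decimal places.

p̂₁ = 163/212 ≈ 0.768868, p̂₂ = 1594/1885 ≈ 0.845623.
Pooled p̂ = (163+1594)/(212+1885) = 1757/2097 = 0.837864.
SE = √(p̂(1−p̂)(1/n₁+1/n₂)) = √(0.837864·0.162136·0.00524749) = √(0.000712861) = 0.026699.
z = (0.768868 − 0.845623)/0.026699 = -0.076755/0.026699 = -2.8748.
Two-sided p-value ≈ 2·Φ(−2.875) = 0.0040. With α = 0.05, reject H₀.

z = -2.8748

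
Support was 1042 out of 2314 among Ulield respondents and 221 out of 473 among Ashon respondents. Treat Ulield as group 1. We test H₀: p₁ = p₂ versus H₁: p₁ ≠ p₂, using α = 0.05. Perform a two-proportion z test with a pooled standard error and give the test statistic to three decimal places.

p̂₁ = 1042/2314 = 0.45030, p̂₂ = 221/473 = 0.46723.
Pooled p̂ = (1042+221)/(2314+473) = 1263/2787 = 0.45318.
SE = √(0.247807 × 0.00254632) = 0.02512.
z = (0.45030 − 0.46723)/0.02512 = -0.01693/0.02512 = -0.674.
Two-sided p-value ≈ 2·Φ(−0.674) = 0.5004; since p > α = 0.05, fail to reject H₀.

z = -0.674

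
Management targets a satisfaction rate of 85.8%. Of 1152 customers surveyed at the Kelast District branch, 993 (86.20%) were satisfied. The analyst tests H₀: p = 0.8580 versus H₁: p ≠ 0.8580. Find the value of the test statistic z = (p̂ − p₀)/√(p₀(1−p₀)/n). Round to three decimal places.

p̂ = 993/1152 = 0.86198.
Under H₀, SE = √(0.858·0.142/1152) = √(0.00010576) = 0.01028.
z = (0.86198 − 0.858)/0.01028 = 0.00398/0.01028 = 0.387.

z = 0.387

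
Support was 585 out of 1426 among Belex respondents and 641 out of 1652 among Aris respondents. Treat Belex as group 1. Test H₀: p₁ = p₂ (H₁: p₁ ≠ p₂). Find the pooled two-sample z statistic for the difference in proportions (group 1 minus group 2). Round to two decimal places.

p̂₁ = 585/1426 ≈ 0.41024, p̂₂ = 641/1652 ≈ 0.38801.
Pooled p̂ = (585+641)/(1426+1652) = 1226/3078 = 0.39831.
SE = √(p̂(1−p̂)(1/n₁+1/n₂)) = √(0.39831·0.60169·0.00130659) = √(0.000313136) = 0.01770.
z = (0.41024 − 0.38801)/0.01770 = 0.02223/0.01770 = 1.26.

z = 1.26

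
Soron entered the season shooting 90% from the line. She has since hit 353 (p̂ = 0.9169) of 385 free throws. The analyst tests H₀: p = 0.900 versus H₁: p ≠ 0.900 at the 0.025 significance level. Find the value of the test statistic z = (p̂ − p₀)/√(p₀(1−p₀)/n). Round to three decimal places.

z = 1.104

p̂ = 353/385 = 0.91688.
Standard error under H₀: √(0.9×0.1/385) = 0.01529.
z = (0.91688 − 0.9)/0.01529 = 0.01688/0.01529 = 1.104.
Two-sided p-value ≈ 2·Φ(−1.104) = 0.2695; since p > α = 0.025, fail to reject H₀.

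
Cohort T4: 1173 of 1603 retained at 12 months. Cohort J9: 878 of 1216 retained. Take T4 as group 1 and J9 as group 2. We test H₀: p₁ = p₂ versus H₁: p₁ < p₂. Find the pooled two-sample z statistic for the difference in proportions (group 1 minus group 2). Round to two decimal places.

z = 0.57

p̂₁ = 1173/1603 ≈ 0.73175, p̂₂ = 878/1216 ≈ 0.72204.
Pooled p̂ = (1173+878)/(1603+1216) = 2051/2819 = 0.72756.
SE = √(p̂(1−p̂)(1/n₁+1/n₂)) = √(0.72756·0.27244·0.0014462) = √(0.000286658) = 0.01693.
z = (0.73175 − 0.72204)/0.01693 = 0.00971/0.01693 = 0.57.
p-value = P(Z < 0.574) ≈ 0.7169.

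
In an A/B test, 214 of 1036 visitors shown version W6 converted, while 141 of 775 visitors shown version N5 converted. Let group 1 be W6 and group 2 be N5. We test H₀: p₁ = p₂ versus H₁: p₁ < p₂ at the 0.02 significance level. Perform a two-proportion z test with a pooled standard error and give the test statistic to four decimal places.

z = 1.3063

p̂₁ = 214/1036 ≈ 0.206564, p̂₂ = 141/775 ≈ 0.181935.
Pooled p̂ = (214+141)/(1036+775) = 355/1811 = 0.196024.
SE = √(p̂(1−p̂)(1/n₁+1/n₂)) = √(0.196024·0.803976·0.00225557) = √(0.000355476) = 0.018854.
z = (0.206564 − 0.181935)/0.018854 = 0.024629/0.018854 = 1.3063.
p-value = P(Z < 1.306) ≈ 0.9043; since p > α = 0.02, fail to reject H₀.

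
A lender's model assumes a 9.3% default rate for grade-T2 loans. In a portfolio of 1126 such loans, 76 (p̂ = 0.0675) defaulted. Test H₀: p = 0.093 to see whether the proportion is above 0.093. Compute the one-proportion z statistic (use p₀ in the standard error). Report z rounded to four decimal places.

z = -2.9467

p̂ = 76/1126 ≈ 0.067496.
SE = √(p₀(1−p₀)/n) = √(0.084351/1126) = 0.008655.
z = (0.067496 − 0.093)/0.008655 = -0.025504/0.008655 = -2.9467.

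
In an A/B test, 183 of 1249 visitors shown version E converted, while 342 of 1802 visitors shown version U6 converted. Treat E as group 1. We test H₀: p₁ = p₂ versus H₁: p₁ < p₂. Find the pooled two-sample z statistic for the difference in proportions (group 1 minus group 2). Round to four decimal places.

z = -3.1138

p̂₁ = 183/1249 = 0.146517, p̂₂ = 342/1802 = 0.189789.
Pooled p̂ = (183+342)/(1249+1802) = 525/3051 = 0.172075.
SE = √(p̂(1−p̂)(1/n₁+1/n₂)) = √(0.172075·0.827925·0.00135558) = √(0.000193123) = 0.013897.
z = (0.146517 − 0.189789)/0.013897 = -0.043272/0.013897 = -3.1138.
p-value = P(Z < -3.114) ≈ 0.0009.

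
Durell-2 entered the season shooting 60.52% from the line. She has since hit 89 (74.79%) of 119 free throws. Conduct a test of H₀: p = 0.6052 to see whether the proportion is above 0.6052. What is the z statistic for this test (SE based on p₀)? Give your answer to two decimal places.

p̂ = 89/119 = 0.74790.
SE = √(p₀(1−p₀)/n) = √(0.23893/119) = 0.04481.
z = (0.74790 − 0.6052)/0.04481 = 0.14270/0.04481 = 3.18.
p-value = P(Z > 3.185) ≈ 0.0007.

z = 3.18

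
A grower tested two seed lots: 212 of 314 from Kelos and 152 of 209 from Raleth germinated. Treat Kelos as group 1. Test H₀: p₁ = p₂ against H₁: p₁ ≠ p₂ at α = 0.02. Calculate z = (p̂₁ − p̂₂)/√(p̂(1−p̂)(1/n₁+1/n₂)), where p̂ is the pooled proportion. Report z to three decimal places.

z = -1.269

p̂₁ = 212/314 ≈ 0.67516, p̂₂ = 152/209 ≈ 0.72727.
Pooled p̂ = (212+152)/(314+209) = 364/523 = 0.69598.
SE = √(0.21159 × 0.0079694) = 0.04106.
z = (0.67516 − 0.72727)/0.04106 = -0.05211/0.04106 = -1.269.
p-value = 2·P(Z > 1.269) ≈ 0.2044, so at α = 0.02 we fail to reject H₀.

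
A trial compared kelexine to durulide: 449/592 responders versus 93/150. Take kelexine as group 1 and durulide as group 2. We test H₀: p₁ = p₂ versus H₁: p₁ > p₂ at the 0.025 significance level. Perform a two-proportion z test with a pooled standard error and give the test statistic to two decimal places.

p̂₁ = 449/592 ≈ 0.7584, p̂₂ = 93/150 ≈ 0.6200.
Pooled p̂ = (449+93)/(592+150) = 542/742 = 0.7305.
SE = √(0.196889 × 0.00835586) = 0.0406.
z = (0.7584 − 0.6200)/0.0406 = 0.1384/0.0406 = 3.41.
p-value = P(Z > 3.413) ≈ 0.0003, so at α = 0.025 we reject H₀.

z = 3.41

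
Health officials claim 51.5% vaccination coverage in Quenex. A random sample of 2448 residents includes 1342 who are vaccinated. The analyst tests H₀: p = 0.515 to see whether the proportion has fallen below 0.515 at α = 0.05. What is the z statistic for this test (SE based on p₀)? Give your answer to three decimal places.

p̂ = 1342/2448 ≈ 0.54820.
Under H₀, SE = √(0.515·0.485/2448) = √(0.000102032) = 0.01010.
z = (0.54820 − 0.515)/0.01010 = 0.03320/0.01010 = 3.287.
p-value = P(Z < 3.287) ≈ 0.9995. With α = 0.05, fail to reject H₀.

z = 3.287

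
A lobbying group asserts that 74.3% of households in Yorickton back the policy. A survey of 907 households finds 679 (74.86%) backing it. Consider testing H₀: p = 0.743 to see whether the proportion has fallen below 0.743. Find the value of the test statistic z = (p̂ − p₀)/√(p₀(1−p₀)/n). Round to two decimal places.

p̂ = 679/907 = 0.7486.
Standard error under H₀: √(0.743×0.257/907) = 0.0145.
z = (0.7486 − 0.743)/0.0145 = 0.0056/0.0145 = 0.39.

z = 0.39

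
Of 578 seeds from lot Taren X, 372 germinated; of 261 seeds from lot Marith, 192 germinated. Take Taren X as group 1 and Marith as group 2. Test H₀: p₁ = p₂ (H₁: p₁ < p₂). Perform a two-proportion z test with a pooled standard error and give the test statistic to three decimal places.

z = -2.629

p̂₁ = 372/578 ≈ 0.64360, p̂₂ = 192/261 ≈ 0.73563.
Pooled p̂ = (372+192)/(578+261) = 564/839 = 0.67223.
SE = √(0.220337 × 0.00556152) = 0.03501.
z = (0.64360 − 0.73563)/0.03501 = -0.09203/0.03501 = -2.629.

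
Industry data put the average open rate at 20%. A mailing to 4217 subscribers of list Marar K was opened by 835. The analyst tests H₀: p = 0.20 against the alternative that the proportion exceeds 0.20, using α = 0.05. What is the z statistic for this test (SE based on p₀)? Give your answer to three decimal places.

p̂ = 835/4217 ≈ 0.19801.
Under H₀, SE = √(0.2·0.8/4217) = √(3.79417e-05) = 0.00616.
z = (0.19801 − 0.2)/0.00616 = -0.00199/0.00616 = -0.323.
p-value = P(Z > -0.323) ≈ 0.6268, so at α = 0.05 we fail to reject H₀.

z = -0.323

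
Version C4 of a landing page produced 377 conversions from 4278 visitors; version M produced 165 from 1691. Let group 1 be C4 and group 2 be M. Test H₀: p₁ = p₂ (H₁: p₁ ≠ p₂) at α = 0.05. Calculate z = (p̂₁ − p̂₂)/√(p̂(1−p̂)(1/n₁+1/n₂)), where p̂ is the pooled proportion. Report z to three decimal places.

p̂₁ = 377/4278 ≈ 0.08813, p̂₂ = 165/1691 ≈ 0.09758.
Pooled p̂ = (377+165)/(4278+1691) = 542/5969 = 0.09080.
SE = √(0.0825574 × 0.00082512) = 0.00825.
z = (0.08813 − 0.09758)/0.00825 = -0.00945/0.00825 = -1.145.
Two-sided p-value ≈ 2·Φ(−1.145) = 0.2522; since p > α = 0.05, fail to reject H₀.

z = -1.145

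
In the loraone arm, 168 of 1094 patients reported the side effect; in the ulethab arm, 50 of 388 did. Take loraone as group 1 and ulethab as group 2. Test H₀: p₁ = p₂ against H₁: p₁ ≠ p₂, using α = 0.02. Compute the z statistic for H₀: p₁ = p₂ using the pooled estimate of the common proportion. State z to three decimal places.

z = 1.180

p̂₁ = 168/1094 ≈ 0.15356, p̂₂ = 50/388 ≈ 0.12887.
Pooled p̂ = (168+50)/(1094+388) = 218/1482 = 0.14710.
SE = √(0.125461 × 0.0034914) = 0.02093.
z = (0.15356 − 0.12887)/0.02093 = 0.02469/0.02093 = 1.180.
p-value = 2·P(Z > 1.180) ≈ 0.2380. With α = 0.02, fail to reject H₀.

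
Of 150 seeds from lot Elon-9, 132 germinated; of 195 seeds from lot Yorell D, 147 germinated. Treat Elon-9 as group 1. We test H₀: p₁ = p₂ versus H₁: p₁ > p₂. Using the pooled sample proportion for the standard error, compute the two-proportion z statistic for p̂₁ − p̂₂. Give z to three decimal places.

p̂₁ = 132/150 ≈ 0.88000, p̂₂ = 147/195 ≈ 0.75385.
Pooled p̂ = (132+147)/(150+195) = 279/345 = 0.80870.
SE = √(0.154707 × 0.0117949) = 0.04272.
z = (0.88000 − 0.75385)/0.04272 = 0.12615/0.04272 = 2.953.
p-value = P(Z > 2.953) ≈ 0.0016.

z = 2.953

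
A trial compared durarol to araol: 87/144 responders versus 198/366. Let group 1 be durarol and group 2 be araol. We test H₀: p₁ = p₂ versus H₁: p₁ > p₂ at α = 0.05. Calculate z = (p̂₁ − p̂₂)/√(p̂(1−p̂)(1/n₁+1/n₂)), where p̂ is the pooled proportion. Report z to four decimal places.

z = 1.2936

p̂₁ = 87/144 = 0.604167, p̂₂ = 198/366 = 0.540984.
Pooled p̂ = (87+198)/(144+366) = 285/510 = 0.558824.
SE = √(p̂(1−p̂)(1/n₁+1/n₂)) = √(0.558824·0.441176·0.00967668) = √(0.00238569) = 0.048844.
z = (0.604167 − 0.540984)/0.048844 = 0.063183/0.048844 = 1.2936.
p-value = P(Z > 1.294) ≈ 0.0979, so at α = 0.05 we fail to reject H₀.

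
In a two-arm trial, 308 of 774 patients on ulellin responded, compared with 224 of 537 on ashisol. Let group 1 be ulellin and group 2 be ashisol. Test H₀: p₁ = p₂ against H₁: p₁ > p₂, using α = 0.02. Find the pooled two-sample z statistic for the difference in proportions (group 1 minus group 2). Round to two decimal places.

p̂₁ = 308/774 ≈ 0.3979, p̂₂ = 224/537 ≈ 0.4171.
Pooled p̂ = (308+224)/(774+537) = 532/1311 = 0.4058.
SE = √(0.241126 × 0.00315419) = 0.0276.
z = (0.3979 − 0.4171)/0.0276 = -0.0192/0.0276 = -0.70.
p-value = P(Z > -0.696) ≈ 0.7568; since p > α = 0.02, fail to reject H₀.

z = -0.70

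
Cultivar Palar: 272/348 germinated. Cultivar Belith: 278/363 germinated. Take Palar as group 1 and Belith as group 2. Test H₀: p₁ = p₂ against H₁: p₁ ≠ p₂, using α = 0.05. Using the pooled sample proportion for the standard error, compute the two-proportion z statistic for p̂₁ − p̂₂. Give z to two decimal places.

z = 0.50

p̂₁ = 272/348 = 0.7816, p̂₂ = 278/363 = 0.7658.
Pooled p̂ = (272+278)/(348+363) = 550/711 = 0.7736.
SE = √(p̂(1−p̂)(1/n₁+1/n₂)) = √(0.7736·0.2264·0.00562838) = √(0.000985901) = 0.0314.
z = (0.7816 − 0.7658)/0.0314 = 0.0158/0.0314 = 0.50.
p-value = 2·P(Z > 0.502) ≈ 0.6155, so at α = 0.05 we fail to reject H₀.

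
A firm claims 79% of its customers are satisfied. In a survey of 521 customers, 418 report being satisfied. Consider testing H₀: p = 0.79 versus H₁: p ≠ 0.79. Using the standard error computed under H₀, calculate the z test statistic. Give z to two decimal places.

p̂ = 418/521 = 0.8023.
Under H₀, SE = √(0.79·0.21/521) = √(0.000318426) = 0.0178.
z = (0.8023 − 0.79)/0.0178 = 0.0123/0.0178 = 0.69.

z = 0.69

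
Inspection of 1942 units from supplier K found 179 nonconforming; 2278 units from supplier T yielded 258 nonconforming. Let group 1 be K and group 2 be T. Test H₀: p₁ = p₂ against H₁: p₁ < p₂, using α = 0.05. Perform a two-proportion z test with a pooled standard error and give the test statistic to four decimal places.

z = -2.2406

p̂₁ = 179/1942 ≈ 0.092173, p̂₂ = 258/2278 ≈ 0.113257.
Pooled p̂ = (179+258)/(1942+2278) = 437/4220 = 0.103555.
SE = √(0.092831 × 0.000953915) = 0.009410.
z = (0.092173 − 0.113257)/0.009410 = -0.021084/0.009410 = -2.2406.
p-value = P(Z < -2.241) ≈ 0.0125. With α = 0.05, reject H₀.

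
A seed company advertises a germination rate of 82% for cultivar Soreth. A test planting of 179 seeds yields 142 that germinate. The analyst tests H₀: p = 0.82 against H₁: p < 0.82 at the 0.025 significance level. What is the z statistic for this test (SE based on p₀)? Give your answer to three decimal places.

p̂ = 142/179 ≈ 0.79330.
Standard error under H₀: √(0.82×0.18/179) = 0.02872.
z = (0.79330 − 0.82)/0.02872 = -0.02670/0.02872 = -0.930.
p-value = P(Z < -0.930) ≈ 0.1762; since p > α = 0.025, fail to reject H₀.

z = -0.930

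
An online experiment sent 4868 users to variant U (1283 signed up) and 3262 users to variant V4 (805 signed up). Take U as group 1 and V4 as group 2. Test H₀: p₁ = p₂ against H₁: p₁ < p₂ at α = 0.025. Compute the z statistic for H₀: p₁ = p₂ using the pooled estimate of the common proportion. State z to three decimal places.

p̂₁ = 1283/4868 = 0.26356, p̂₂ = 805/3262 = 0.24678.
Pooled p̂ = (1283+805)/(4868+3262) = 2088/8130 = 0.25683.
SE = √(p̂(1−p̂)(1/n₁+1/n₂)) = √(0.25683·0.74317·0.000511984) = √(9.77206e-05) = 0.00989.
z = (0.26356 − 0.24678)/0.00989 = 0.01678/0.00989 = 1.697.
p-value = P(Z < 1.697) ≈ 0.9552; since p > α = 0.025, fail to reject H₀.

z = 1.697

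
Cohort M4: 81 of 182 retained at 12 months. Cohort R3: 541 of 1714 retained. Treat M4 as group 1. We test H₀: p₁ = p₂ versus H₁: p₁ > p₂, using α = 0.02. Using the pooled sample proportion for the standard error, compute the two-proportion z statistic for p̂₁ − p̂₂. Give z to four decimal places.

p̂₁ = 81/182 ≈ 0.445055, p̂₂ = 541/1714 ≈ 0.315636.
Pooled p̂ = (81+541)/(182+1714) = 622/1896 = 0.328059.
SE = √(p̂(1−p̂)(1/n₁+1/n₂)) = √(0.328059·0.671941·0.00607794) = √(0.0013398) = 0.036603.
z = (0.445055 − 0.315636)/0.036603 = 0.129419/0.036603 = 3.5357.
p-value = P(Z > 3.536) ≈ 0.0002; since p < α = 0.02, reject H₀.

z = 3.5357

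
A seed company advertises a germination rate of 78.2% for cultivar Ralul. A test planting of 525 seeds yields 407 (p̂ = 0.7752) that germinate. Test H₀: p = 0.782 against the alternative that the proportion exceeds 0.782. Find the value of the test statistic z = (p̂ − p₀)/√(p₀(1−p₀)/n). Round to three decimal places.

z = -0.375

p̂ = 407/525 ≈ 0.77524.
SE = √(p₀(1−p₀)/n) = √(0.17048/525) = 0.01802.
z = (0.77524 − 0.782)/0.01802 = -0.00676/0.01802 = -0.375.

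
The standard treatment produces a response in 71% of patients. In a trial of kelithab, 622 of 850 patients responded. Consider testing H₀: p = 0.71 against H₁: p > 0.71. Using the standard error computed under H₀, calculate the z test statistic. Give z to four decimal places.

z = 1.3984

p̂ = 622/850 = 0.731765.
Under H₀, SE = √(0.71·0.29/850) = √(0.000242235) = 0.015564.
z = (0.731765 − 0.71)/0.015564 = 0.021765/0.015564 = 1.3984.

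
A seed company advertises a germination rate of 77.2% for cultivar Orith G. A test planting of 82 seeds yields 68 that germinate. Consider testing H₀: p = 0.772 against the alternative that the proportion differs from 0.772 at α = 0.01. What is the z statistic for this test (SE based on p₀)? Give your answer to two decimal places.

z = 1.24

p̂ = 68/82 = 0.8293.
Standard error under H₀: √(0.772×0.228/82) = 0.0463.
z = (0.8293 − 0.772)/0.0463 = 0.0573/0.0463 = 1.24.
p-value = 2·P(Z > 1.236) ≈ 0.2164, so at α = 0.01 we fail to reject H₀.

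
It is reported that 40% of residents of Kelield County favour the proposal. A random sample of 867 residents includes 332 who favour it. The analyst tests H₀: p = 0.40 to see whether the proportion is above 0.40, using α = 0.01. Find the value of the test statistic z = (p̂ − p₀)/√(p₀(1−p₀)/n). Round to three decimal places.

z = -1.026

p̂ = 332/867 ≈ 0.38293.
Under H₀, SE = √(0.4·0.6/867) = √(0.000276817) = 0.01664.
z = (0.38293 − 0.4)/0.01664 = -0.01707/0.01664 = -1.026.
p-value = P(Z > -1.026) ≈ 0.8476; since p > α = 0.01, fail to reject H₀.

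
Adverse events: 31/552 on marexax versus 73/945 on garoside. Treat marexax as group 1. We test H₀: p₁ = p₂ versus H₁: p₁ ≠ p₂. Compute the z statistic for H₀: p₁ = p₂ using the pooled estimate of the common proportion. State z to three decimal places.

z = -1.548

p̂₁ = 31/552 ≈ 0.05616, p̂₂ = 73/945 ≈ 0.07725.
Pooled p̂ = (31+73)/(552+945) = 104/1497 = 0.06947.
SE = √(p̂(1−p̂)(1/n₁+1/n₂)) = √(0.06947·0.93053·0.0028698) = √(0.00018552) = 0.01362.
z = (0.05616 − 0.07725)/0.01362 = -0.02109/0.01362 = -1.548.
Two-sided p-value ≈ 2·Φ(−1.548) = 0.1215.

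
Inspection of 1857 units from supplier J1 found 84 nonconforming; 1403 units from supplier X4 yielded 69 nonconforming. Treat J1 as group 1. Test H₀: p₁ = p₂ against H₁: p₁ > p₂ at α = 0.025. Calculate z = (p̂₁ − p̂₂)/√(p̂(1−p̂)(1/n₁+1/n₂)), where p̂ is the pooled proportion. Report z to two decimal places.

z = -0.53

p̂₁ = 84/1857 ≈ 0.0452, p̂₂ = 69/1403 ≈ 0.0492.
Pooled p̂ = (84+69)/(1857+1403) = 153/3260 = 0.0469.
SE = √(p̂(1−p̂)(1/n₁+1/n₂)) = √(0.0469·0.9531·0.00125126) = √(5.59687e-05) = 0.0075.
z = (0.0452 − 0.0492)/0.0075 = -0.0040/0.0075 = -0.53.
p-value = P(Z > -0.527) ≈ 0.7011; since p > α = 0.025, fail to reject H₀.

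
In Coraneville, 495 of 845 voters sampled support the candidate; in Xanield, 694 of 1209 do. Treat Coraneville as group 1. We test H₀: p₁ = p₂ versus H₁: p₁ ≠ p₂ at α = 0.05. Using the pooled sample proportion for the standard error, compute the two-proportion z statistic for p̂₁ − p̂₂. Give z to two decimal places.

z = 0.53

p̂₁ = 495/845 ≈ 0.5858, p̂₂ = 694/1209 ≈ 0.5740.
Pooled p̂ = (495+694)/(845+1209) = 1189/2054 = 0.5789.
SE = √(p̂(1−p̂)(1/n₁+1/n₂)) = √(0.5789·0.4211·0.00201056) = √(0.000490134) = 0.0221.
z = (0.5858 − 0.5740)/0.0221 = 0.0118/0.0221 = 0.53.
Two-sided p-value ≈ 2·Φ(−0.532) = 0.5950. With α = 0.05, fail to reject H₀.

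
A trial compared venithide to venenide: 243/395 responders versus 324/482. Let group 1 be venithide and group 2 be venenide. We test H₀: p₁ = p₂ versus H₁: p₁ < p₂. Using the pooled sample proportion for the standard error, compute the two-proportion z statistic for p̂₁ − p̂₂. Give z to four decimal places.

p̂₁ = 243/395 ≈ 0.615190, p̂₂ = 324/482 ≈ 0.672199.
Pooled p̂ = (243+324)/(395+482) = 567/877 = 0.646522.
SE = √(0.228531 × 0.00460633) = 0.032445.
z = (0.615190 − 0.672199)/0.032445 = -0.057009/0.032445 = -1.7571.

z = -1.7571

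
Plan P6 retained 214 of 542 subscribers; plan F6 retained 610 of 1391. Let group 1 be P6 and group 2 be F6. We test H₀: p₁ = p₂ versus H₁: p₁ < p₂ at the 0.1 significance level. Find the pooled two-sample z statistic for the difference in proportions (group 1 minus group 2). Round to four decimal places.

z = -1.7451

p̂₁ = 214/542 ≈ 0.394834, p̂₂ = 610/1391 ≈ 0.438533.
Pooled p̂ = (214+610)/(542+1391) = 824/1933 = 0.426280.
SE = √(0.244565 × 0.00256393) = 0.025041.
z = (0.394834 − 0.438533)/0.025041 = -0.043699/0.025041 = -1.7451.
p-value = P(Z < -1.745) ≈ 0.0405. With α = 0.1, reject H₀.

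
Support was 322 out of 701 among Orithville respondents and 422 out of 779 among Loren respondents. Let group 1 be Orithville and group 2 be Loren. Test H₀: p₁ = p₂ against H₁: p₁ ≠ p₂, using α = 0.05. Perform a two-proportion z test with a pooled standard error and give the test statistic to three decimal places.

p̂₁ = 322/701 ≈ 0.45934, p̂₂ = 422/779 ≈ 0.54172.
Pooled p̂ = (322+422)/(701+779) = 744/1480 = 0.50270.
SE = √(p̂(1−p̂)(1/n₁+1/n₂)) = √(0.50270·0.49730·0.00271023) = √(0.000677538) = 0.02603.
z = (0.45934 − 0.54172)/0.02603 = -0.08238/0.02603 = -3.165.
p-value = 2·P(Z > 3.165) ≈ 0.0016, so at α = 0.05 we reject H₀.

z = -3.165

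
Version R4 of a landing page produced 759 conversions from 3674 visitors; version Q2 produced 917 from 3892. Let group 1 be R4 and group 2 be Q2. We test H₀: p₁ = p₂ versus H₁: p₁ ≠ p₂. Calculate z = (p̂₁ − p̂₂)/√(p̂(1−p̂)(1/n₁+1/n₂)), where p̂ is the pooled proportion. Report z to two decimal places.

p̂₁ = 759/3674 = 0.20659, p̂₂ = 917/3892 = 0.23561.
Pooled p̂ = (759+917)/(3674+3892) = 1676/7566 = 0.22152.
SE = √(0.172447 × 0.00052912) = 0.00955.
z = (0.20659 − 0.23561)/0.00955 = -0.02902/0.00955 = -3.04.
p-value = 2·P(Z > 3.039) ≈ 0.0024.

z = -3.04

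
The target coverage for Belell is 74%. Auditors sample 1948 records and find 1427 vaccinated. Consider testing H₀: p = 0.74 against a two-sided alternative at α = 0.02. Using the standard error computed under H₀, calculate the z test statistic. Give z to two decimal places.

p̂ = 1427/1948 ≈ 0.73255.
Under H₀, SE = √(0.74·0.26/1948) = √(9.8768e-05) = 0.00994.
z = (0.73255 − 0.74)/0.00994 = -0.00745/0.00994 = -0.75.
Two-sided p-value ≈ 2·Φ(−0.750) = 0.4532; since p > α = 0.02, fail to reject H₀.

z = -0.75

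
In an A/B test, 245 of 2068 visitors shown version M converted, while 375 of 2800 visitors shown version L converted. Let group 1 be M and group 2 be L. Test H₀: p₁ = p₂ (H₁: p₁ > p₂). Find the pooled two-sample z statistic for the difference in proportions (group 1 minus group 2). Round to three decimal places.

z = -1.599

p̂₁ = 245/2068 = 0.11847, p̂₂ = 375/2800 = 0.13393.
Pooled p̂ = (245+375)/(2068+2800) = 620/4868 = 0.12736.
SE = √(p̂(1−p̂)(1/n₁+1/n₂)) = √(0.12736·0.87264·0.000840702) = √(9.34366e-05) = 0.00967.
z = (0.11847 − 0.13393)/0.00967 = -0.01546/0.00967 = -1.599.
p-value = P(Z > -1.599) ≈ 0.9451.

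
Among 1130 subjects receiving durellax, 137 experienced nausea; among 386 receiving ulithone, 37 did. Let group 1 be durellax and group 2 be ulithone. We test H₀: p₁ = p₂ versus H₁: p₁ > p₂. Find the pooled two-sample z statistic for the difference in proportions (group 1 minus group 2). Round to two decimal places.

p̂₁ = 137/1130 = 0.1212, p̂₂ = 37/386 = 0.0959.
Pooled p̂ = (137+37)/(1130+386) = 174/1516 = 0.1148.
SE = √(0.101602 × 0.00347563) = 0.0188.
z = (0.1212 − 0.0959)/0.0188 = 0.0253/0.0188 = 1.35.

z = 1.35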